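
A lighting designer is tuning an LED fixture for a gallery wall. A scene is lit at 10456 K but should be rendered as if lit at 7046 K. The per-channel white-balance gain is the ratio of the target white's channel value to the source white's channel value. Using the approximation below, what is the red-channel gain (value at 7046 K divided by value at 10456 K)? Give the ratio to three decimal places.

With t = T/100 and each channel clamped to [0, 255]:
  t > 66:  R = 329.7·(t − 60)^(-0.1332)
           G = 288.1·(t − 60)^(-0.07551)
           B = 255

At 10456 K (t = 104.56):
  R = 329.7·(104.56 − 60)^(-0.1332) = 329.7·44.56^(-0.1332) = 329.7·0.60306 = 198.829.
At 7046 K (t = 70.46):
  R = 329.7·(70.46 − 60)^(-0.1332) = 329.7·10.46^(-0.1332) = 329.7·0.73147 = 241.167.
Gain = 241.167 / 198.829 = 1.2129 → 1.213.

1.213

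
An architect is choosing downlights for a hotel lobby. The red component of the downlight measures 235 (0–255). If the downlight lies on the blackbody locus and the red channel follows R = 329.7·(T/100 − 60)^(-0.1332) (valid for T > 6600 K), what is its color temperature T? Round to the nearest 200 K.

(t − 60)^(-0.1332) = 235/329.7 = 0.71277.
t − 60 = 0.71277^(1/-0.1332) = 0.71277^(-7.508) = 12.705, so t = 72.705.
T = 100·t = 7271 K → 7200 K to the nearest 200 K.

7200 K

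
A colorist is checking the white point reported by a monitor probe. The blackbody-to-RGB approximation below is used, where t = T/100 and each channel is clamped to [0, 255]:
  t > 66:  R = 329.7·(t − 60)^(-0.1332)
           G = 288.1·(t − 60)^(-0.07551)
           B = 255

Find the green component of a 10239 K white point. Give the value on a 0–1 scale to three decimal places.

0.851

t = 10239/100 = 102.39; the t > 66 branch applies.
G = 288.1·(102.39 − 60)^(-0.07551) = 288.1·42.39^(-0.07551) = 288.1·0.75357 = 217.104.
On a 0–1 scale: 217.104/255 = 0.8514 → 0.851.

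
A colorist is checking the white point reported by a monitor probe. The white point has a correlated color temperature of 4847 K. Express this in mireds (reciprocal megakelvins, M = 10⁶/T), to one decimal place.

206.3 mireds

M = 10⁶ / 4847 = 206.313 → 206.3 mireds.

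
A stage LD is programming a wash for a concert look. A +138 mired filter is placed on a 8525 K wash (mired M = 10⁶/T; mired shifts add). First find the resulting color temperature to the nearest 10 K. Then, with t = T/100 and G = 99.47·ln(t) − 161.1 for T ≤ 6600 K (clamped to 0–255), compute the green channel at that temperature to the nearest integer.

M_in = 10⁶/8525 = 117.30; M_out = 117.30 + (+138) = 255.30.
T_out = 10⁶/255.30 = 3916.9 K → 3920 K; t = 39.2.
G = 99.47·ln 39.2 − 161.1 = 99.47·3.6687 − 161.1 = 203.823.
Rounded: 204.

204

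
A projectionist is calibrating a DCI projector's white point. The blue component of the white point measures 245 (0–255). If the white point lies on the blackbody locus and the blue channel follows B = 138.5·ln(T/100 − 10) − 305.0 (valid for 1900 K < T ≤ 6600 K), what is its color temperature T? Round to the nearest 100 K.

6300 K

ln(t − 10) = (245 + 305.0) / 138.5 = 3.9711.
t − 10 = e^3.9711 = 53.044, so t = 63.044.
T = 100·t = 6304 K → 6300 K to the nearest 100 K.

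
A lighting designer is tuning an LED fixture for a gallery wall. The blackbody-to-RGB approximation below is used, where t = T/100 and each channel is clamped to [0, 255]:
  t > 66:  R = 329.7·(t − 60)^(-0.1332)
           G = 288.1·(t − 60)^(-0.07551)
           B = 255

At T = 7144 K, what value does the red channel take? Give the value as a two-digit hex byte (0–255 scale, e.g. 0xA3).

t = 7144/100 = 71.44; the t > 66 branch applies.
R = 329.7·(71.44 − 60)^(-0.1332) = 329.7·11.44^(-0.1332) = 329.7·0.72280 = 238.307.
Rounded: 238; in hex, 0xEE.

0xEE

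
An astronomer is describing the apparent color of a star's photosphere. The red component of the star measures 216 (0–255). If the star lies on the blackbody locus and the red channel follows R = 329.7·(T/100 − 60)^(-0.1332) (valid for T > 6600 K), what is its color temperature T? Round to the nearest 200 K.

8400 K

(t − 60)^(-0.1332) = 216/329.7 = 0.65514.
t − 60 = 0.65514^(1/-0.1332) = 0.65514^(-7.508) = 23.926, so t = 83.926.
T = 100·t = 8393 K → 8400 K to the nearest 200 K.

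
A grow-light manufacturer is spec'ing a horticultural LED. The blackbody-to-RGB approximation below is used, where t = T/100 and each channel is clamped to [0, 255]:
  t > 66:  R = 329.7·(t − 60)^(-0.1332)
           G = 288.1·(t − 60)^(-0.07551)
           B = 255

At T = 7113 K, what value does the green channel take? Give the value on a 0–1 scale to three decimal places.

0.942

t = 7113/100 = 71.13; the t > 66 branch applies.
G = 288.1·(71.13 − 60)^(-0.07551) = 288.1·11.13^(-0.07551) = 288.1·0.83364 = 240.172.
On a 0–1 scale: 240.172/255 = 0.9419 → 0.942.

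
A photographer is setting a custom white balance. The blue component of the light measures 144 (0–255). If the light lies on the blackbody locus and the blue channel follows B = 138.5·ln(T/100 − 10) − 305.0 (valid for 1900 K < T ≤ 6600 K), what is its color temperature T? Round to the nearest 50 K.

3550 K

ln(t − 10) = (144 + 305.0) / 138.5 = 3.2419.
t − 10 = e^3.2419 = 25.582, so t = 35.582.
T = 100·t = 3558 K → 3550 K to the nearest 50 K.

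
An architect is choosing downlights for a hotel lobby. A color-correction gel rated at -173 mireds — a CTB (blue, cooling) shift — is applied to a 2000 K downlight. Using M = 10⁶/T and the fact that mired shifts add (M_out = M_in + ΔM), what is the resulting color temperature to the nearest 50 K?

M_in = 10⁶/2000 = 500.00 mireds.
M_out = 500.00 + (-173) = 327.00 mireds.
T_out = 10⁶/327.00 = 3058.1 K → 3050 K.

3050 K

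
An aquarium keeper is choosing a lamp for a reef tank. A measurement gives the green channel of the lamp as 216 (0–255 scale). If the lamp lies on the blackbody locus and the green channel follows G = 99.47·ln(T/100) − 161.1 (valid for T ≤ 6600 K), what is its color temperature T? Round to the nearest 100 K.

4400 K

ln t = (216 + 161.1) / 99.47 = 3.7911.
t = e^3.7911 = 44.305.
T = 100·t = 4430 K → 4400 K to the nearest 100 K.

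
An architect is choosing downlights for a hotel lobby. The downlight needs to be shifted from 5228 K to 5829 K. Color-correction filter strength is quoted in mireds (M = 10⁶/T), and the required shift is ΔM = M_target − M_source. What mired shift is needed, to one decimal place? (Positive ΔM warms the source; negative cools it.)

-19.7 mireds

M_source = 10⁶/5228 = 191.278; M_target = 10⁶/5829 = 171.556.
ΔM = 171.556 − 191.278 = -19.722 → -19.7 mireds, a cooling shift.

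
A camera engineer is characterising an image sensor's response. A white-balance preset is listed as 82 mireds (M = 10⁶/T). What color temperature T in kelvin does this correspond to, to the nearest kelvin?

12195 K

T = 10⁶ / 82 = 12195.12 K → 12195 K.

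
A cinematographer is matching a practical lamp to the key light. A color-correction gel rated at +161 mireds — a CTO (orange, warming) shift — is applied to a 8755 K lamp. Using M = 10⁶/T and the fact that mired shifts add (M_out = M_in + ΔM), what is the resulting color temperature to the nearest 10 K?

3630 K

M_in = 10⁶/8755 = 114.22 mireds.
M_out = 114.22 + (+161) = 275.22 mireds.
T_out = 10⁶/275.22 = 3633.5 K → 3630 K.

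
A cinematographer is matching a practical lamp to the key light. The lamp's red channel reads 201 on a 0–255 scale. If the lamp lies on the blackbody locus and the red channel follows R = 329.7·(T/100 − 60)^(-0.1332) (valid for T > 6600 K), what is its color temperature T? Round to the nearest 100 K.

10100 K

(t − 60)^(-0.1332) = 201/329.7 = 0.60965.
t − 60 = 0.60965^(1/-0.1332) = 0.60965^(-7.508) = 41.071, so t = 101.071.
T = 100·t = 10107 K → 10100 K to the nearest 100 K.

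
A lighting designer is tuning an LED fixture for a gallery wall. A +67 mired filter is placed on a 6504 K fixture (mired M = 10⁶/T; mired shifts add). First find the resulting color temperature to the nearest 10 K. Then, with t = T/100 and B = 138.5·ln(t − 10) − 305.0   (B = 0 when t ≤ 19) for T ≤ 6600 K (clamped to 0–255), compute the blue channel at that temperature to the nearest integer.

189

M_in = 10⁶/6504 = 153.75; M_out = 153.75 + (+67) = 220.75.
T_out = 10⁶/220.75 = 4530.0 K → 4530 K; t = 45.3.
B = 138.5·ln(45.3 − 10) − 305.0 = 138.5·ln 35.3 − 305.0 = 138.5·3.5639 − 305.0 = 188.598.
Rounded: 189.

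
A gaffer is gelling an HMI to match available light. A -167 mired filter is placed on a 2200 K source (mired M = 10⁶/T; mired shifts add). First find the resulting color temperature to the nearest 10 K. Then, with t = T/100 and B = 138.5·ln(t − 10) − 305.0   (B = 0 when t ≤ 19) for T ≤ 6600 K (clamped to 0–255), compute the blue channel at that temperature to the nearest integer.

M_in = 10⁶/2200 = 454.55; M_out = 454.55 + (-167) = 287.55.
T_out = 10⁶/287.55 = 3477.7 K → 3480 K; t = 34.8.
B = 138.5·ln(34.8 − 10) − 305.0 = 138.5·ln 24.8 − 305.0 = 138.5·3.2108 − 305.0 = 139.702.
Rounded: 140.

140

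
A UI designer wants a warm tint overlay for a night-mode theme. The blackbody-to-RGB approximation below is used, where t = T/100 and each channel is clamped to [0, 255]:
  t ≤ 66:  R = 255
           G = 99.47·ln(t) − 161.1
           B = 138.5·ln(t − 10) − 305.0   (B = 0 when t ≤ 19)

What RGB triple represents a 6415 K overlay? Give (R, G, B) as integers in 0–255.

(255, 253, 248)

t = 6415/100 = 64.15; the t ≤ 66 branch applies.
R = 255 by definition for t ≤ 66.
G = 99.47·ln 64.15 − 161.1 = 99.47·4.1612 − 161.1 = 252.817.
B = 138.5·ln(64.15 − 10) − 305.0 = 138.5·ln 54.15 − 305.0 = 138.5·3.9918 − 305.0 = 247.858.
Rounded: (255, 253, 248).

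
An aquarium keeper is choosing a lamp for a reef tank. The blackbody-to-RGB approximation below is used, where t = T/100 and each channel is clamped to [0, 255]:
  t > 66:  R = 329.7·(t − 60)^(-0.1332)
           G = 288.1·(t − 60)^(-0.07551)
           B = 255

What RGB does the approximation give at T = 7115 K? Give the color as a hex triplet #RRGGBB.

t = 7115/100 = 71.15; the t > 66 branch applies.
R = 329.7·(71.15 − 60)^(-0.1332) = 329.7·11.15^(-0.1332) = 329.7·0.72528 = 239.123.
G = 288.1·(71.15 − 60)^(-0.07551) = 288.1·11.15^(-0.07551) = 288.1·0.83353 = 240.139.
B = 255 by definition for t > 66.
Rounded: (239, 240, 255).
In hex: #EFF0FF.

#EFF0FF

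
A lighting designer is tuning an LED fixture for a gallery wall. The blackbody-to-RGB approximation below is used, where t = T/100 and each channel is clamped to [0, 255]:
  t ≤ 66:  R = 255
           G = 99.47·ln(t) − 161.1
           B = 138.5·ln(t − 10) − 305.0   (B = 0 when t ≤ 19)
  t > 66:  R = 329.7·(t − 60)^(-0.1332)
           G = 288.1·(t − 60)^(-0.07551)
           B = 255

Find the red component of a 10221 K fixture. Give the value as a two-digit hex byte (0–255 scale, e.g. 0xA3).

t = 10221/100 = 102.21; the t > 66 branch applies.
R = 329.7·(102.21 − 60)^(-0.1332) = 329.7·42.21^(-0.1332) = 329.7·0.60743 = 200.269.
Rounded: 200; in hex, 0xC8.

0xC8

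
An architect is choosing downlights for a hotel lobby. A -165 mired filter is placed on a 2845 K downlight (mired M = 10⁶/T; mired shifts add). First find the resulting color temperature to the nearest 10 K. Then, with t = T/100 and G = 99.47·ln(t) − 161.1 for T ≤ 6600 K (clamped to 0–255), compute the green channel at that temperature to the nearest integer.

M_in = 10⁶/2845 = 351.49; M_out = 351.49 + (-165) = 186.49.
T_out = 10⁶/186.49 = 5362.1 K → 5360 K; t = 53.6.
G = 99.47·ln 53.6 − 161.1 = 99.47·3.9815 − 161.1 = 234.945.
Rounded: 235.

235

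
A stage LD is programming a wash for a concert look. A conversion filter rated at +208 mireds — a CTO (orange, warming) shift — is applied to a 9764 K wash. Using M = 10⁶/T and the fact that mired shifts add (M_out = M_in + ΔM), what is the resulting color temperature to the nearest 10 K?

3220 K

M_in = 10⁶/9764 = 102.42 mireds.
M_out = 102.42 + (+208) = 310.42 mireds.
T_out = 10⁶/310.42 = 3221.5 K → 3220 K.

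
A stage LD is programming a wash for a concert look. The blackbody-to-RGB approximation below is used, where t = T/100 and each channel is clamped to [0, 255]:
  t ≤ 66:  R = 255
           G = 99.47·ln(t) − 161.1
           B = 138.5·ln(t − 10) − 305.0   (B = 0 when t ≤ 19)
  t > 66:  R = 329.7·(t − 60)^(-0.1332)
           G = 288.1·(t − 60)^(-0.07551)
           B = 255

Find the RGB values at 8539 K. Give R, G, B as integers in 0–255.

R=214, G=226, B=255

t = 8539/100 = 85.39; the t > 66 branch applies.
R = 329.7·(85.39 − 60)^(-0.1332) = 329.7·25.39^(-0.1332) = 329.7·0.64998 = 214.298.
G = 288.1·(85.39 − 60)^(-0.07551) = 288.1·25.39^(-0.07551) = 288.1·0.78331 = 225.672.
B = 255 by definition for t > 66.
Rounded: (214, 226, 255).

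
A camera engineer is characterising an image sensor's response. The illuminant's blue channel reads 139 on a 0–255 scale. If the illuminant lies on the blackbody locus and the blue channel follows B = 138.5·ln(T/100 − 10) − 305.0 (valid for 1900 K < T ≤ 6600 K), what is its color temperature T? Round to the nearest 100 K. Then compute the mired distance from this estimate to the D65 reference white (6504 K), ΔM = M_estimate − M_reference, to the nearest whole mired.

+132 mireds

ln(t − 10) = (139 + 305.0) / 138.5 = 3.2058.
t − 10 = e^3.2058 = 24.675, so t = 34.675.
T = 100·t = 3467 K → 3500 K to the nearest 100 K.
M_estimate = 10⁶/3500 = 285.71; M_reference = 10⁶/6504 = 153.75.
ΔM = 285.71 − 153.75 = 131.96 → +132 mireds.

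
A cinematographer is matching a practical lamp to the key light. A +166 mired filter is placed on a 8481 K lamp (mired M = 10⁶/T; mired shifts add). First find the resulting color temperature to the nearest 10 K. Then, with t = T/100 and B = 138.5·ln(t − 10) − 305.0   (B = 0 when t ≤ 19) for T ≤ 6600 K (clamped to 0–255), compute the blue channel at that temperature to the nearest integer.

M_in = 10⁶/8481 = 117.91; M_out = 117.91 + (+166) = 283.91.
T_out = 10⁶/283.91 = 3522.2 K → 3520 K; t = 35.2.
B = 138.5·ln(35.2 − 10) − 305.0 = 138.5·ln 25.2 − 305.0 = 138.5·3.2268 − 305.0 = 141.918.
Rounded: 142.

142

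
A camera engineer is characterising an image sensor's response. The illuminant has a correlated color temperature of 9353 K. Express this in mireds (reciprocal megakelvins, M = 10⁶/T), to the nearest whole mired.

107 mireds

M = 10⁶ / 9353 = 106.918 → 107 mireds.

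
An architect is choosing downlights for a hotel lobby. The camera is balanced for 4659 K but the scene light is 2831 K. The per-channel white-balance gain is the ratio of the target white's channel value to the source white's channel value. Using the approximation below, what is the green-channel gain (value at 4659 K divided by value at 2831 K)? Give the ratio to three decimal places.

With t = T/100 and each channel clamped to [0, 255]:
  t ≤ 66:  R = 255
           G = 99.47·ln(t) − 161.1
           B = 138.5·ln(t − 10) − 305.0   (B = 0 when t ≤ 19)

1.289

At 2831 K (t = 28.31):
  G = 99.47·ln 28.31 − 161.1 = 99.47·3.3432 − 161.1 = 171.450.
At 4659 K (t = 46.59):
  G = 99.47·ln 46.59 − 161.1 = 99.47·3.8414 − 161.1 = 221.003.
Gain = 221.003 / 171.450 = 1.2890 → 1.289.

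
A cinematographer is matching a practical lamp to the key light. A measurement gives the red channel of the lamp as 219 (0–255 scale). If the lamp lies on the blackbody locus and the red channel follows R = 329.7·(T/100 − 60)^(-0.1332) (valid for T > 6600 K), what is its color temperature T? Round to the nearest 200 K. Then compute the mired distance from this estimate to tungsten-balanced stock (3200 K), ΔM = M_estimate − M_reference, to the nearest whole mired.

-191 mireds

(t − 60)^(-0.1332) = 219/329.7 = 0.66424.
t − 60 = 0.66424^(1/-0.1332) = 0.66424^(-7.508) = 21.572, so t = 81.572.
T = 100·t = 8157 K → 8200 K to the nearest 200 K.
M_estimate = 10⁶/8200 = 121.95; M_reference = 10⁶/3200 = 312.50.
ΔM = 121.95 − 312.50 = -190.55 → -191 mireds.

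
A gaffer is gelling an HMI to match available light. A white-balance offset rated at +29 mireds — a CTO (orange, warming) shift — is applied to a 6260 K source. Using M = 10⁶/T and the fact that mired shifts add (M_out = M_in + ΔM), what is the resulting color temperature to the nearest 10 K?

5300 K

M_in = 10⁶/6260 = 159.74 mireds.
M_out = 159.74 + (+29) = 188.74 mireds.
T_out = 10⁶/188.74 = 5298.2 K → 5300 K.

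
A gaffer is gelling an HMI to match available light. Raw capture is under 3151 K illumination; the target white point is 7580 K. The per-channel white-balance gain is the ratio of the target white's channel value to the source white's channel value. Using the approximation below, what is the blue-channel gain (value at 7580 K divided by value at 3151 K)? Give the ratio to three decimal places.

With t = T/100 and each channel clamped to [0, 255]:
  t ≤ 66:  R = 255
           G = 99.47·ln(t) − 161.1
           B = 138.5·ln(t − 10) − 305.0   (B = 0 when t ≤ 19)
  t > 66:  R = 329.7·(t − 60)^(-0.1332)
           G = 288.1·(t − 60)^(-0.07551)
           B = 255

2.125

At 3151 K (t = 31.51):
  B = 138.5·ln(31.51 − 10) − 305.0 = 138.5·ln 21.51 − 305.0 = 138.5·3.0685 − 305.0 = 119.990.
At 7580 K (t = 75.8):
  B = 255 by definition for t > 66.
Gain = 255.000 / 119.990 = 2.1252 → 2.125.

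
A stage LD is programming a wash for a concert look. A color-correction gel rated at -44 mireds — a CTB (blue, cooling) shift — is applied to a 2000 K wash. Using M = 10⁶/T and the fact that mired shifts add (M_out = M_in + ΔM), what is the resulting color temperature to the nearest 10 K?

2190 K

M_in = 10⁶/2000 = 500.00 mireds.
M_out = 500.00 + (-44) = 456.00 mireds.
T_out = 10⁶/456.00 = 2193.0 K → 2190 K.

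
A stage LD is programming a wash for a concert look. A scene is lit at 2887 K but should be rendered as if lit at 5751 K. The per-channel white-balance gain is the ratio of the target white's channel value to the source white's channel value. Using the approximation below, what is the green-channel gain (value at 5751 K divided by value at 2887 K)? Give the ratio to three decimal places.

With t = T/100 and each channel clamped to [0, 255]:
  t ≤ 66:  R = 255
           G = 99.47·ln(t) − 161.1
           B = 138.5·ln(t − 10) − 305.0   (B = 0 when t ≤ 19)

At 2887 K (t = 28.87):
  G = 99.47·ln 28.87 − 161.1 = 99.47·3.3628 − 161.1 = 173.398.
At 5751 K (t = 57.51):
  G = 99.47·ln 57.51 − 161.1 = 99.47·4.0520 − 161.1 = 241.948.
Gain = 241.948 / 173.398 = 1.3953 → 1.395.

1.395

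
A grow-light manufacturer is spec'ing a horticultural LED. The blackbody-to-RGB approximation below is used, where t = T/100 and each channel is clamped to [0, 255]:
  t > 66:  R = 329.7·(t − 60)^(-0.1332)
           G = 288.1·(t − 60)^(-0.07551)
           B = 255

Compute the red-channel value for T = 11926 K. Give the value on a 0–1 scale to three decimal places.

0.751

t = 11926/100 = 119.26; the t > 66 branch applies.
R = 329.7·(119.26 − 60)^(-0.1332) = 329.7·59.26^(-0.1332) = 329.7·0.58059 = 191.420.
On a 0–1 scale: 191.420/255 = 0.7507 → 0.751.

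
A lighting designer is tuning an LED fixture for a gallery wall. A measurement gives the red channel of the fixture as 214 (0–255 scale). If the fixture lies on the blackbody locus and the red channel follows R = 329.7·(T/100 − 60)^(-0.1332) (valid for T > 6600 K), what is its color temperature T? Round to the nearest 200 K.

(t − 60)^(-0.1332) = 214/329.7 = 0.64907.
t − 60 = 0.64907^(1/-0.1332) = 0.64907^(-7.508) = 25.657, so t = 85.657.
T = 100·t = 8566 K → 8600 K to the nearest 200 K.

8600 K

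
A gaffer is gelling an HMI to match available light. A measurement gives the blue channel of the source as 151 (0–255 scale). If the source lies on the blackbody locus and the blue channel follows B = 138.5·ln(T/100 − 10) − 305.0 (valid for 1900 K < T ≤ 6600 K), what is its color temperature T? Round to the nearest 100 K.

ln(t − 10) = (151 + 305.0) / 138.5 = 3.2924.
t − 10 = e^3.2924 = 26.908, so t = 36.908.
T = 100·t = 3691 K → 3700 K to the nearest 100 K.

3700 K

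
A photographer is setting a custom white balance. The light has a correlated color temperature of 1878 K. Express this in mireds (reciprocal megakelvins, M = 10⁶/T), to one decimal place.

532.5 mireds

M = 10⁶ / 1878 = 532.481 → 532.5 mireds.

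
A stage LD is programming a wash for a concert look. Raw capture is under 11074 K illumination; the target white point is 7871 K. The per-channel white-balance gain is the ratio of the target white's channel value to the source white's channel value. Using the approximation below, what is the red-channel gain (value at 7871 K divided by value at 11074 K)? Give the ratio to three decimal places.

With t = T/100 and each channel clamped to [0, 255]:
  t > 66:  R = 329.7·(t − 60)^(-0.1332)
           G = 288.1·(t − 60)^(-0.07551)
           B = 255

At 11074 K (t = 110.74):
  R = 329.7·(110.74 − 60)^(-0.1332) = 329.7·50.74^(-0.1332) = 329.7·0.59272 = 195.419.
At 7871 K (t = 78.71):
  R = 329.7·(78.71 − 60)^(-0.1332) = 329.7·18.71^(-0.1332) = 329.7·0.67695 = 223.192.
Gain = 223.192 / 195.419 = 1.1421 → 1.142.

1.142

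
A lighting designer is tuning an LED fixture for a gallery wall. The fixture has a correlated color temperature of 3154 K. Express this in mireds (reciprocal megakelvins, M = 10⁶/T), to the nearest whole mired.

317 mireds

M = 10⁶ / 3154 = 317.058 → 317 mireds.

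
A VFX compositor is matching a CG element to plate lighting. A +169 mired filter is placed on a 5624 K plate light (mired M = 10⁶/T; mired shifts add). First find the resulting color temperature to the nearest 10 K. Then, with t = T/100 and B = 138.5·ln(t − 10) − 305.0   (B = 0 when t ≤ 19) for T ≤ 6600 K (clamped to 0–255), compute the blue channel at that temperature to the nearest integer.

101

M_in = 10⁶/5624 = 177.81; M_out = 177.81 + (+169) = 346.81.
T_out = 10⁶/346.81 = 2883.4 K → 2880 K; t = 28.8.
B = 138.5·ln(28.8 − 10) − 305.0 = 138.5·ln 18.8 − 305.0 = 138.5·2.9339 − 305.0 = 101.339.
Rounded: 101.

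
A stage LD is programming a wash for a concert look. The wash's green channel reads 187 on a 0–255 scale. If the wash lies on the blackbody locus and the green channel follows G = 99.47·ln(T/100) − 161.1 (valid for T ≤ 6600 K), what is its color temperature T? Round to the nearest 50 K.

3300 K

ln t = (187 + 161.1) / 99.47 = 3.4995.
t = e^3.4995 = 33.100.
T = 100·t = 3310 K → 3300 K to the nearest 50 K.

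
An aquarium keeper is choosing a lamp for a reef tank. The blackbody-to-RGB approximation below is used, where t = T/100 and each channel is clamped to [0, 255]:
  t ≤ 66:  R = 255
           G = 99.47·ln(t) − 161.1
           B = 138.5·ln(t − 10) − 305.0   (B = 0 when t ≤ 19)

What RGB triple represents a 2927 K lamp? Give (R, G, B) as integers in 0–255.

t = 2927/100 = 29.27; the t ≤ 66 branch applies.
R = 255 by definition for t ≤ 66.
G = 99.47·ln 29.27 − 161.1 = 99.47·3.3766 − 161.1 = 174.767.
B = 138.5·ln(29.27 − 10) − 305.0 = 138.5·ln 19.27 − 305.0 = 138.5·2.9585 − 305.0 = 104.759.
Rounded: (255, 175, 105).

(255, 175, 105)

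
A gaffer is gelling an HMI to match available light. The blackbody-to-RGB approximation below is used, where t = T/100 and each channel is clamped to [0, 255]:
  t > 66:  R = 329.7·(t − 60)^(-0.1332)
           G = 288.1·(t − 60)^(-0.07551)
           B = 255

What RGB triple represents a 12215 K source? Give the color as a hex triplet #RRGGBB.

#BED3FF

t = 12215/100 = 122.15; the t > 66 branch applies.
R = 329.7·(122.15 − 60)^(-0.1332) = 329.7·62.15^(-0.1332) = 329.7·0.57692 = 190.210.
G = 288.1·(122.15 − 60)^(-0.07551) = 288.1·62.15^(-0.07551) = 288.1·0.73211 = 210.921.
B = 255 by definition for t > 66.
Rounded: (190, 211, 255).
In hex: #BED3FF.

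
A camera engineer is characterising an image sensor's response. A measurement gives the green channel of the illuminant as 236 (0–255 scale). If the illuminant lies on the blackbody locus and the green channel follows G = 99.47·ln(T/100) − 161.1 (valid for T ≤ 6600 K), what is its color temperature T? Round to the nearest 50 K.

ln t = (236 + 161.1) / 99.47 = 3.9922.
t = e^3.9922 = 54.172.
T = 100·t = 5417 K → 5400 K to the nearest 50 K.

5400 K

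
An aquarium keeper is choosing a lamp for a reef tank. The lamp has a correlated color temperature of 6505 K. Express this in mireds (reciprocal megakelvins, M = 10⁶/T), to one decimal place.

153.7 mireds

M = 10⁶ / 6505 = 153.728 → 153.7 mireds.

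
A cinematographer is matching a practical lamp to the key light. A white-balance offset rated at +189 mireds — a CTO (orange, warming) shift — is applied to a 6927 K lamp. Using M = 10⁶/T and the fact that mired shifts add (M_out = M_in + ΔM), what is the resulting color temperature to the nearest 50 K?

3000 K

M_in = 10⁶/6927 = 144.36 mireds.
M_out = 144.36 + (+189) = 333.36 mireds.
T_out = 10⁶/333.36 = 2999.7 K → 3000 K.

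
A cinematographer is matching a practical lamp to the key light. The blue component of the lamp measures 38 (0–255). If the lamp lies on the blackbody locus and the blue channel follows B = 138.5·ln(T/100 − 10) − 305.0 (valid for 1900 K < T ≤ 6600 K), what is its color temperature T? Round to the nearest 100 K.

ln(t − 10) = (38 + 305.0) / 138.5 = 2.4765.
t − 10 = e^2.4765 = 11.900, so t = 21.900.
T = 100·t = 2190 K → 2200 K to the nearest 100 K.

2200 K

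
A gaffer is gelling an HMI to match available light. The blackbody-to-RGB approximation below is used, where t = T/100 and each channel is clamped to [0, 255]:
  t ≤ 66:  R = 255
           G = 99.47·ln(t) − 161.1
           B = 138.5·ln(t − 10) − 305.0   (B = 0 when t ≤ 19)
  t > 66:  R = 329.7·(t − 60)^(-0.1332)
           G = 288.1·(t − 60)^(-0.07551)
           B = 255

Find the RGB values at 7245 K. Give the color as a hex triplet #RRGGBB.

#ECEEFF

t = 7245/100 = 72.45; the t > 66 branch applies.
R = 329.7·(72.45 − 60)^(-0.1332) = 329.7·12.45^(-0.1332) = 329.7·0.71470 = 235.636.
G = 288.1·(72.45 − 60)^(-0.07551) = 288.1·12.45^(-0.07551) = 288.1·0.82662 = 238.148.
B = 255 by definition for t > 66.
Rounded: (236, 238, 255).
In hex: #ECEEFF.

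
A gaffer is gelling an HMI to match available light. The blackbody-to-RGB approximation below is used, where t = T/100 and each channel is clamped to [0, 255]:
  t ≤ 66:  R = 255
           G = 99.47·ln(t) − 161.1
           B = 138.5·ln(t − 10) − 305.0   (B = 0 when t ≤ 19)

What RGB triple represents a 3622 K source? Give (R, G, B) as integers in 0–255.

t = 3622/100 = 36.22; the t ≤ 66 branch applies.
R = 255 by definition for t ≤ 66.
G = 99.47·ln 36.22 − 161.1 = 99.47·3.5896 − 161.1 = 195.959.
B = 138.5·ln(36.22 − 10) − 305.0 = 138.5·ln 26.22 − 305.0 = 138.5·3.2665 − 305.0 = 147.413.
Rounded: (255, 196, 147).

(255, 196, 147)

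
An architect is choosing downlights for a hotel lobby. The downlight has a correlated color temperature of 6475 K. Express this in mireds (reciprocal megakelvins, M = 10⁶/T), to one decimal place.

154.4 mireds

M = 10⁶ / 6475 = 154.440 → 154.4 mireds.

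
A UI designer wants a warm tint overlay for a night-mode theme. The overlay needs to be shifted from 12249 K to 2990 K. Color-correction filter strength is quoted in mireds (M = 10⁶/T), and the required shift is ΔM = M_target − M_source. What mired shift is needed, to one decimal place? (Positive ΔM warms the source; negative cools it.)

M_source = 10⁶/12249 = 81.639; M_target = 10⁶/2990 = 334.448.
ΔM = 334.448 − 81.639 = 252.809 → +252.8 mireds, a warming shift.

+252.8 mireds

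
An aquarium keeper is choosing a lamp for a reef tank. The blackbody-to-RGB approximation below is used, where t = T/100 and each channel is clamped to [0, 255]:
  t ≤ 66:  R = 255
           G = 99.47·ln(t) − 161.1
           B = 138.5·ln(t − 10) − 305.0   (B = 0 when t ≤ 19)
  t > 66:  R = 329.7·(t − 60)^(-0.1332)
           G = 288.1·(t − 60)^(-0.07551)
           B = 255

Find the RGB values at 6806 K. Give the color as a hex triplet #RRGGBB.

#FAF6FF

t = 6806/100 = 68.06; the t > 66 branch applies.
R = 329.7·(68.06 − 60)^(-0.1332) = 329.7·8.06^(-0.1332) = 329.7·0.75731 = 249.687.
G = 288.1·(68.06 − 60)^(-0.07551) = 288.1·8.06^(-0.07551) = 288.1·0.85421 = 246.097.
B = 255 by definition for t > 66.
Rounded: (250, 246, 255).
In hex: #FAF6FF.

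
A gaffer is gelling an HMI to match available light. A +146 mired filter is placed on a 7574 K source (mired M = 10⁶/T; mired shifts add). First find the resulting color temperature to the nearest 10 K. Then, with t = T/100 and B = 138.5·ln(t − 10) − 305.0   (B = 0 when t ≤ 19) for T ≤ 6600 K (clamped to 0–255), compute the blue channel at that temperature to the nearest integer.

M_in = 10⁶/7574 = 132.03; M_out = 132.03 + (+146) = 278.03.
T_out = 10⁶/278.03 = 3596.7 K → 3600 K; t = 36.
B = 138.5·ln(36 − 10) − 305.0 = 138.5·ln 26 − 305.0 = 138.5·3.2581 − 305.0 = 146.246.
Rounded: 146.

146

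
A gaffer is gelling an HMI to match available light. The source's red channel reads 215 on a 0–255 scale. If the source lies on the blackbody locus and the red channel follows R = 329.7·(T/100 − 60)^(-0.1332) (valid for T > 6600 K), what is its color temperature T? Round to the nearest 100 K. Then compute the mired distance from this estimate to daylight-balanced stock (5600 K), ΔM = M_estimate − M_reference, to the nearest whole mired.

(t − 60)^(-0.1332) = 215/329.7 = 0.65211.
t − 60 = 0.65211^(1/-0.1332) = 0.65211^(-7.508) = 24.774, so t = 84.774.
T = 100·t = 8477 K → 8500 K to the nearest 100 K.
M_estimate = 10⁶/8500 = 117.65; M_reference = 10⁶/5600 = 178.57.
ΔM = 117.65 − 178.57 = -60.92 → -61 mireds.

-61 mireds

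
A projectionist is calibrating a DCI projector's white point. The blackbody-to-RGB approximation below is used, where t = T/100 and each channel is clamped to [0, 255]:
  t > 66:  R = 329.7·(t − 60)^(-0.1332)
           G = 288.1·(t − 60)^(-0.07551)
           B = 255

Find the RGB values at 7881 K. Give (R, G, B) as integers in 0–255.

(223, 231, 255)

t = 7881/100 = 78.81; the t > 66 branch applies.
R = 329.7·(78.81 − 60)^(-0.1332) = 329.7·18.81^(-0.1332) = 329.7·0.67647 = 223.034.
G = 288.1·(78.81 − 60)^(-0.07551) = 288.1·18.81^(-0.07551) = 288.1·0.80126 = 230.842.
B = 255 by definition for t > 66.
Rounded: (223, 231, 255).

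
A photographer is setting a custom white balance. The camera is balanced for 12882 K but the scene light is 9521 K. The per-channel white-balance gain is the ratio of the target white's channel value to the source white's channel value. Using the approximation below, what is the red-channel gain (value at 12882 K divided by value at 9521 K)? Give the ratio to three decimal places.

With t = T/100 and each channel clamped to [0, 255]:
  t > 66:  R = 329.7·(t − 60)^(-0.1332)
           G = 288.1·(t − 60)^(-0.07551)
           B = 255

0.915

At 9521 K (t = 95.21):
  R = 329.7·(95.21 − 60)^(-0.1332) = 329.7·35.21^(-0.1332) = 329.7·0.62228 = 205.165.
At 12882 K (t = 128.82):
  R = 329.7·(128.82 − 60)^(-0.1332) = 329.7·68.82^(-0.1332) = 329.7·0.56914 = 187.644.
Gain = 187.644 / 205.165 = 0.9146 → 0.915.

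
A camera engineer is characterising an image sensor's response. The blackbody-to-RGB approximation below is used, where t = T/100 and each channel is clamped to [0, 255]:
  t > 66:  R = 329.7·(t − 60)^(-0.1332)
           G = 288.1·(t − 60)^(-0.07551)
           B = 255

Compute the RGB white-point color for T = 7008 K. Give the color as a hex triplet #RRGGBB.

#F2F2FF

t = 7008/100 = 70.08; the t > 66 branch applies.
R = 329.7·(70.08 − 60)^(-0.1332) = 329.7·10.08^(-0.1332) = 329.7·0.73509 = 242.358.
G = 288.1·(70.08 − 60)^(-0.07551) = 288.1·10.08^(-0.07551) = 288.1·0.83990 = 241.976.
B = 255 by definition for t > 66.
Rounded: (242, 242, 255).
In hex: #F2F2FF.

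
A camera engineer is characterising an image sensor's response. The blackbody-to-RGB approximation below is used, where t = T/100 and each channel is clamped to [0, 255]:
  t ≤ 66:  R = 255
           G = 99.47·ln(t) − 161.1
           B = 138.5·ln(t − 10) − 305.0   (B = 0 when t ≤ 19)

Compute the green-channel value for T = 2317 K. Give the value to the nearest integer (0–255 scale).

152

t = 2317/100 = 23.17; the t ≤ 66 branch applies.
G = 99.47·ln 23.17 − 161.1 = 99.47·3.1429 − 161.1 = 151.520.
Rounded: 152.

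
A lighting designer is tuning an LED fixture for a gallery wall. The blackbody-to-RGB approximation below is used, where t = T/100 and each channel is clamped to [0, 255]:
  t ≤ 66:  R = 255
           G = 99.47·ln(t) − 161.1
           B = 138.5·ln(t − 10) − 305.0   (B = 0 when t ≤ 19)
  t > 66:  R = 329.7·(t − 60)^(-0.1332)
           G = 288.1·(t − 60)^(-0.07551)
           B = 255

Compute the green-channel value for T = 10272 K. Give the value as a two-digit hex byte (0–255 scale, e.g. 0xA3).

t = 10272/100 = 102.72; the t > 66 branch applies.
G = 288.1·(102.72 − 60)^(-0.07551) = 288.1·42.72^(-0.07551) = 288.1·0.75313 = 216.977.
Rounded: 217; in hex, 0xD9.

0xD9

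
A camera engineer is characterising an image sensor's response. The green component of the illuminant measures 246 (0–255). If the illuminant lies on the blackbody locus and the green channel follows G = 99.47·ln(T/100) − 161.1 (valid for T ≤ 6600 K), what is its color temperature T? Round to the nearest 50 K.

6000 K

ln t = (246 + 161.1) / 99.47 = 4.0927.
t = e^4.0927 = 59.901.
T = 100·t = 5990 K → 6000 K to the nearest 50 K.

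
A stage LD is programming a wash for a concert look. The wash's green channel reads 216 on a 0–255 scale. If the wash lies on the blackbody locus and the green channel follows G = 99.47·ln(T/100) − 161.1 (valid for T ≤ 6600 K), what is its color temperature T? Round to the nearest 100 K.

4400 K

ln t = (216 + 161.1) / 99.47 = 3.7911.
t = e^3.7911 = 44.305.
T = 100·t = 4430 K → 4400 K to the nearest 100 K.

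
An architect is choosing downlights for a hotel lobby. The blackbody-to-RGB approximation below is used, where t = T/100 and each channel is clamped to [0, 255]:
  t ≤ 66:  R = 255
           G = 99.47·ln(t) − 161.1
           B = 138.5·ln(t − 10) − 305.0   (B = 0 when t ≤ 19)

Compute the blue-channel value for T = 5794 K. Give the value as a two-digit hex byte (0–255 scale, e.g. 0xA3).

0xE7

t = 5794/100 = 57.94; the t ≤ 66 branch applies.
B = 138.5·ln(57.94 − 10) − 305.0 = 138.5·ln 47.94 − 305.0 = 138.5·3.8700 − 305.0 = 230.988.
Rounded: 231; in hex, 0xE7.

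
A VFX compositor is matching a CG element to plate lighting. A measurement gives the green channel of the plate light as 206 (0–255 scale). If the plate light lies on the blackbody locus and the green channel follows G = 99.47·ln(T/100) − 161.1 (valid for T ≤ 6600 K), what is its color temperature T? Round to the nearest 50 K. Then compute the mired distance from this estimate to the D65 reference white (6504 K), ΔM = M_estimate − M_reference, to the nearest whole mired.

ln t = (206 + 161.1) / 99.47 = 3.6906.
t = e^3.6906 = 40.067.
T = 100·t = 4007 K → 4000 K to the nearest 50 K.
M_estimate = 10⁶/4000 = 250.00; M_reference = 10⁶/6504 = 153.75.
ΔM = 250.00 − 153.75 = 96.25 → +96 mireds.

+96 mireds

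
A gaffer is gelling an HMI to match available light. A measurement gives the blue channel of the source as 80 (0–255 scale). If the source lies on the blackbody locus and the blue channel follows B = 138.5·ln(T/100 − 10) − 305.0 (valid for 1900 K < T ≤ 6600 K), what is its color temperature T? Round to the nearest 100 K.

ln(t − 10) = (80 + 305.0) / 138.5 = 2.7798.
t − 10 = e^2.7798 = 16.116, so t = 26.116.
T = 100·t = 2612 K → 2600 K to the nearest 100 K.

2600 K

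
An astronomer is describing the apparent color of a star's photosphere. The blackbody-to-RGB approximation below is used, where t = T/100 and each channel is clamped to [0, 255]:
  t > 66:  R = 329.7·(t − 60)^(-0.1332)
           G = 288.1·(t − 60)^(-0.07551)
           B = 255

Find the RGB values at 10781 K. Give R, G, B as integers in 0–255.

t = 10781/100 = 107.81; the t > 66 branch applies.
R = 329.7·(107.81 − 60)^(-0.1332) = 329.7·47.81^(-0.1332) = 329.7·0.59743 = 196.973.
G = 288.1·(107.81 − 60)^(-0.07551) = 288.1·47.81^(-0.07551) = 288.1·0.74676 = 215.141.
B = 255 by definition for t > 66.
Rounded: (197, 215, 255).

R=197, G=215, B=255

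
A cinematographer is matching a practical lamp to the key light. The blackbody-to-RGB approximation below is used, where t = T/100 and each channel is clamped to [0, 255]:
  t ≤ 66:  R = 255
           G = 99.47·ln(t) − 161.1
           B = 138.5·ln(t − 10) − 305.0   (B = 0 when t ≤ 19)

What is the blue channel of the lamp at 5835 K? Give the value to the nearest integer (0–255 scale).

232

t = 5835/100 = 58.35; the t ≤ 66 branch applies.
B = 138.5·ln(58.35 − 10) − 305.0 = 138.5·ln 48.35 − 305.0 = 138.5·3.8785 − 305.0 = 232.168.
Rounded: 232.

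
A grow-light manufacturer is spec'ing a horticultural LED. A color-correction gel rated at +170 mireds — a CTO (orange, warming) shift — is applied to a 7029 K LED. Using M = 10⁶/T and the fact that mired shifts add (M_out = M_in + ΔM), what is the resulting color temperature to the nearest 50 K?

M_in = 10⁶/7029 = 142.27 mireds.
M_out = 142.27 + (+170) = 312.27 mireds.
T_out = 10⁶/312.27 = 3202.4 K → 3200 K.

3200 K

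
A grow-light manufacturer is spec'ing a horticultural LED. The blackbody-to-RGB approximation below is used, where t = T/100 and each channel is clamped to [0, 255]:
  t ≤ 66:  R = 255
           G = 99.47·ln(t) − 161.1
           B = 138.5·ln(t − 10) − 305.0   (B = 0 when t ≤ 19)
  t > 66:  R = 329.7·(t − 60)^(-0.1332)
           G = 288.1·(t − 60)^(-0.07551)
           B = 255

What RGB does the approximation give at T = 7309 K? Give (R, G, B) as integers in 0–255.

t = 7309/100 = 73.09; the t > 66 branch applies.
R = 329.7·(73.09 − 60)^(-0.1332) = 329.7·13.09^(-0.1332) = 329.7·0.70994 = 234.068.
G = 288.1·(73.09 − 60)^(-0.07551) = 288.1·13.09^(-0.07551) = 288.1·0.82349 = 237.248.
B = 255 by definition for t > 66.
Rounded: (234, 237, 255).

(234, 237, 255)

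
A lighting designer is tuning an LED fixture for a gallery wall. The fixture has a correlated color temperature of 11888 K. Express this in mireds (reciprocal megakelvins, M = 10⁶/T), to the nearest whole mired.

M = 10⁶ / 11888 = 84.118 → 84 mireds.

84 mireds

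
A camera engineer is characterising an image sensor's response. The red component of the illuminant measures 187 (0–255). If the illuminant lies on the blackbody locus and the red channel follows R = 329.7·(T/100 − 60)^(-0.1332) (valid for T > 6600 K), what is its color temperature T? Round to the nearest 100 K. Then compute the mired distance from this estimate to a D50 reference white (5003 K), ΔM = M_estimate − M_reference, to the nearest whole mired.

-124 mireds

(t − 60)^(-0.1332) = 187/329.7 = 0.56718.
t − 60 = 0.56718^(1/-0.1332) = 0.56718^(-7.508) = 70.620, so t = 130.620.
T = 100·t = 13062 K → 13100 K to the nearest 100 K.
M_estimate = 10⁶/13100 = 76.34; M_reference = 10⁶/5003 = 199.88.
ΔM = 76.34 − 199.88 = -123.54 → -124 mireds.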